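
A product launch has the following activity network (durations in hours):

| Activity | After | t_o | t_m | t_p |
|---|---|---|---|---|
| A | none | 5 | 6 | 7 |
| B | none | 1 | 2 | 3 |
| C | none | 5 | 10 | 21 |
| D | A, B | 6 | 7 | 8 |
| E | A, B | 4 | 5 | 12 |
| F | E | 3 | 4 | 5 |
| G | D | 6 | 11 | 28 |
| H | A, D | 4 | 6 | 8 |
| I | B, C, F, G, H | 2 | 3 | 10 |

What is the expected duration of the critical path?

30 hours

te_A = (5 + 4·6 + 7)/6 = 36/6 = 6
te_B = (1 + 4·2 + 3)/6 = 12/6 = 2
te_C = (5 + 4·10 + 21)/6 = 66/6 = 11
te_D = (6 + 4·7 + 8)/6 = 42/6 = 7
te_E = (4 + 4·5 + 12)/6 = 36/6 = 6
te_F = (3 + 4·4 + 5)/6 = 24/6 = 4
te_G = (6 + 4·11 + 28)/6 = 78/6 = 13
te_H = (4 + 4·6 + 8)/6 = 36/6 = 6
te_I = (2 + 4·3 + 10)/6 = 24/6 = 4

Forward pass:
ES_A = 0; EF_A = 6
ES_B = 0; EF_B = 2
ES_C = 0; EF_C = 11
ES_D = max(EF_A=6, EF_B=2) = 6; EF_D = 6+7 = 13
ES_E = max(EF_A=6, EF_B=2) = 6; EF_E = 6+6 = 12
ES_F = 12; EF_F = 12+4 = 16
ES_G = 13; EF_G = 13+13 = 26
ES_H = max(EF_A=6, EF_D=13) = 13; EF_H = 13+6 = 19
ES_I = max(EF_B=2, EF_C=11, EF_F=16, EF_G=26, EF_H=19) = 26; EF_I = 26+4 = 30
Expected project duration μ = 30 hours. Critical path: A → D → G → I.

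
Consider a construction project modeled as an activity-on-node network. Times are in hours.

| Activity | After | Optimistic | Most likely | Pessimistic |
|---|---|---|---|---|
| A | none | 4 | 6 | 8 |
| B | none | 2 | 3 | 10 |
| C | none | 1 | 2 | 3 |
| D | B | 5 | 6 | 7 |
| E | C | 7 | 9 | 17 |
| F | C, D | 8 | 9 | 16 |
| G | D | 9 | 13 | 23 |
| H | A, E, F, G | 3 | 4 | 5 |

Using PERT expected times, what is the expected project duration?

28 hours

te_A = (4 + 4·6 + 8)/6 = 36/6 = 6
te_B = (2 + 4·3 + 10)/6 = 24/6 = 4
te_C = (1 + 4·2 + 3)/6 = 12/6 = 2
te_D = (5 + 4·6 + 7)/6 = 36/6 = 6
te_E = (7 + 4·9 + 17)/6 = 60/6 = 10
te_F = (8 + 4·9 + 16)/6 = 60/6 = 10
te_G = (9 + 4·13 + 23)/6 = 84/6 = 14
te_H = (3 + 4·4 + 5)/6 = 24/6 = 4

Forward pass:
ES_A = 0; EF_A = 6
ES_B = 0; EF_B = 4
ES_C = 0; EF_C = 2
ES_D = 4; EF_D = 4+6 = 10
ES_E = 2; EF_E = 2+10 = 12
ES_F = max(EF_C=2, EF_D=10) = 10; EF_F = 10+10 = 20
ES_G = 10; EF_G = 10+14 = 24
ES_H = max(EF_A=6, EF_E=12, EF_F=20, EF_G=24) = 24; EF_H = 24+4 = 28
Expected project duration μ = 28 hours. Critical path: B → D → G → H.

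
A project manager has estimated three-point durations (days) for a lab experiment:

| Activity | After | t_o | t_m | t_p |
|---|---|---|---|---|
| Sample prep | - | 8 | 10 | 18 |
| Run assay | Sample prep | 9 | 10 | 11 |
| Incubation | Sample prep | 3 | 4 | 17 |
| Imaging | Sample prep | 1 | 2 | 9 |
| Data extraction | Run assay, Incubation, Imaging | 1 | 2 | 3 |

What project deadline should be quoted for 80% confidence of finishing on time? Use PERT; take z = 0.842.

te_Sample prep = (8 + 4·10 + 18)/6 = 66/6 = 11; σ²_Sample prep = ((18−8)/6)² = 2.778
te_Run assay = (9 + 4·10 + 11)/6 = 60/6 = 10; σ²_Run assay = ((11−9)/6)² = 0.111
te_Incubation = (3 + 4·4 + 17)/6 = 36/6 = 6; σ²_Incubation = ((17−3)/6)² = 5.444
te_Imaging = (1 + 4·2 + 9)/6 = 18/6 = 3; σ²_Imaging = ((9−1)/6)² = 1.778
te_Data extraction = (1 + 4·2 + 3)/6 = 12/6 = 2; σ²_Data extraction = ((3−1)/6)² = 0.111

Forward pass:
ES_Sample prep = 0; EF_Sample prep = 11
ES_Run assay = 11; EF_Run assay = 11+10 = 21
ES_Incubation = 11; EF_Incubation = 11+6 = 17
ES_Imaging = 11; EF_Imaging = 11+3 = 14
ES_Data extraction = max(EF_Run assay=21, EF_Incubation=17, EF_Imaging=14) = 21; EF_Data extraction = 21+2 = 23
Expected project duration μ = 23 days. Critical path: Sample prep → Run assay → Data extraction.

Variance along critical path = 2.778 + 0.111 + 0.111 = 3.000; σ = 1.732 days.
D = μ + z·σ = 23 + 0.842·1.732 = 24.5 days

24.5 days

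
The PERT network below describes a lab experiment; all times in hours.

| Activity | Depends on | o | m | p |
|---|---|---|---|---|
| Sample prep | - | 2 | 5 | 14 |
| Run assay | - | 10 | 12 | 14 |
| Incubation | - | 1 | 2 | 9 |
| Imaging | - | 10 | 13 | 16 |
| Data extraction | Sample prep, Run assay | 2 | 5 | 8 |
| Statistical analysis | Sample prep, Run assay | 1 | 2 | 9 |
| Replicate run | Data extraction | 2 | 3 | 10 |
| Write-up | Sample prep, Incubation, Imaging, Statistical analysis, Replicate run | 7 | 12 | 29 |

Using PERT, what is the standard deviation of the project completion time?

4.08 hours

te_Sample prep = (2 + 4·5 + 14)/6 = 36/6 = 6; σ²_Sample prep = ((14−2)/6)² = 4.000
te_Run assay = (10 + 4·12 + 14)/6 = 72/6 = 12; σ²_Run assay = ((14−10)/6)² = 0.444
te_Incubation = (1 + 4·2 + 9)/6 = 18/6 = 3; σ²_Incubation = ((9−1)/6)² = 1.778
te_Imaging = (10 + 4·13 + 16)/6 = 78/6 = 13; σ²_Imaging = ((16−10)/6)² = 1.000
te_Data extraction = (2 + 4·5 + 8)/6 = 30/6 = 5; σ²_Data extraction = ((8−2)/6)² = 1.000
te_Statistical analysis = (1 + 4·2 + 9)/6 = 18/6 = 3; σ²_Statistical analysis = ((9−1)/6)² = 1.778
te_Replicate run = (2 + 4·3 + 10)/6 = 24/6 = 4; σ²_Replicate run = ((10−2)/6)² = 1.778
te_Write-up = (7 + 4·12 + 29)/6 = 84/6 = 14; σ²_Write-up = ((29−7)/6)² = 13.444

Forward pass:
ES_Sample prep = 0; EF_Sample prep = 6
ES_Run assay = 0; EF_Run assay = 12
ES_Incubation = 0; EF_Incubation = 3
ES_Imaging = 0; EF_Imaging = 13
ES_Data extraction = max(EF_Sample prep=6, EF_Run assay=12) = 12; EF_Data extraction = 12+5 = 17
ES_Statistical analysis = max(EF_Sample prep=6, EF_Run assay=12) = 12; EF_Statistical analysis = 12+3 = 15
ES_Replicate run = 17; EF_Replicate run = 17+4 = 21
ES_Write-up = max(EF_Sample prep=6, EF_Incubation=3, EF_Imaging=13, EF_Statistical analysis=15, EF_Replicate run=21) = 21; EF_Write-up = 21+14 = 35
Expected project duration μ = 35 hours. Critical path: Run assay → Data extraction → Replicate run → Write-up.

Variance along critical path = 0.444 + 1.000 + 1.778 + 13.444 = 16.667
σ = √16.667 = 4.082 hours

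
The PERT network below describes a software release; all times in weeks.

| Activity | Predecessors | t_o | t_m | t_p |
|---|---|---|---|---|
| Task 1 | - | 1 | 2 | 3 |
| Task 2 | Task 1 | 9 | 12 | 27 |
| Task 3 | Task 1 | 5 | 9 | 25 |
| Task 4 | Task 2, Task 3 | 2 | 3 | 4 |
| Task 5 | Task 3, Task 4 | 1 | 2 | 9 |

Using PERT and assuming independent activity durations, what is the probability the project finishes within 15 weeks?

te_Task 1 = (1 + 4·2 + 3)/6 = 12/6 = 2; σ²_Task 1 = ((3−1)/6)² = 0.111
te_Task 2 = (9 + 4·12 + 27)/6 = 84/6 = 14; σ²_Task 2 = ((27−9)/6)² = 9.000
te_Task 3 = (5 + 4·9 + 25)/6 = 66/6 = 11; σ²_Task 3 = ((25−5)/6)² = 11.111
te_Task 4 = (2 + 4·3 + 4)/6 = 18/6 = 3; σ²_Task 4 = ((4−2)/6)² = 0.111
te_Task 5 = (1 + 4·2 + 9)/6 = 18/6 = 3; σ²_Task 5 = ((9−1)/6)² = 1.778

Forward pass:
ES_Task 1 = 0; EF_Task 1 = 2
ES_Task 2 = 2; EF_Task 2 = 2+14 = 16
ES_Task 3 = 2; EF_Task 3 = 2+11 = 13
ES_Task 4 = max(EF_Task 2=16, EF_Task 3=13) = 16; EF_Task 4 = 16+3 = 19
ES_Task 5 = max(EF_Task 3=13, EF_Task 4=19) = 19; EF_Task 5 = 19+3 = 22
Expected project duration μ = 22 weeks. Critical path: Task 1 → Task 2 → Task 4 → Task 5.

Variance along critical path = 0.111 + 9.000 + 0.111 + 1.778 = 11.000; σ = √11.000 = 3.317 weeks.
Z = (15 − 22) / 3.317 = -2.111
P(T ≤ 15) = Φ(-2.111) ≈ 0.017

0.017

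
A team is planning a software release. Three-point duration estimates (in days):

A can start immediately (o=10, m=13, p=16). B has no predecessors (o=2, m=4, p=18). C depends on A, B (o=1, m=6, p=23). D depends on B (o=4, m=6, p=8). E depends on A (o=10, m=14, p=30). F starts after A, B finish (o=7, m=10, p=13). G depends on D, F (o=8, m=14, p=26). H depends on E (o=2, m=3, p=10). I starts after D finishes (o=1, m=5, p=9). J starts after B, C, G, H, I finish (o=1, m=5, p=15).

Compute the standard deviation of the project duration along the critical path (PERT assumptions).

te_A = (10 + 4·13 + 16)/6 = 78/6 = 13; σ²_A = ((16−10)/6)² = 1.000
te_B = (2 + 4·4 + 18)/6 = 36/6 = 6; σ²_B = ((18−2)/6)² = 7.111
te_C = (1 + 4·6 + 23)/6 = 48/6 = 8; σ²_C = ((23−1)/6)² = 13.444
te_D = (4 + 4·6 + 8)/6 = 36/6 = 6; σ²_D = ((8−4)/6)² = 0.444
te_E = (10 + 4·14 + 30)/6 = 96/6 = 16; σ²_E = ((30−10)/6)² = 11.111
te_F = (7 + 4·10 + 13)/6 = 60/6 = 10; σ²_F = ((13−7)/6)² = 1.000
te_G = (8 + 4·14 + 26)/6 = 90/6 = 15; σ²_G = ((26−8)/6)² = 9.000
te_H = (2 + 4·3 + 10)/6 = 24/6 = 4; σ²_H = ((10−2)/6)² = 1.778
te_I = (1 + 4·5 + 9)/6 = 30/6 = 5; σ²_I = ((9−1)/6)² = 1.778
te_J = (1 + 4·5 + 15)/6 = 36/6 = 6; σ²_J = ((15−1)/6)² = 5.444

Forward pass:
ES_A = 0; EF_A = 13
ES_B = 0; EF_B = 6
ES_C = max(EF_A=13, EF_B=6) = 13; EF_C = 13+8 = 21
ES_D = 6; EF_D = 6+6 = 12
ES_E = 13; EF_E = 13+16 = 29
ES_F = max(EF_A=13, EF_B=6) = 13; EF_F = 13+10 = 23
ES_G = max(EF_D=12, EF_F=23) = 23; EF_G = 23+15 = 38
ES_H = 29; EF_H = 29+4 = 33
ES_I = 12; EF_I = 12+5 = 17
ES_J = max(EF_B=6, EF_C=21, EF_G=38, EF_H=33, EF_I=17) = 38; EF_J = 38+6 = 44
Expected project duration μ = 44 days. Critical path: A → F → G → J.

Variance along critical path = 1.000 + 1.000 + 9.000 + 5.444 = 16.444
σ = √16.444 = 4.055 days

4.06 days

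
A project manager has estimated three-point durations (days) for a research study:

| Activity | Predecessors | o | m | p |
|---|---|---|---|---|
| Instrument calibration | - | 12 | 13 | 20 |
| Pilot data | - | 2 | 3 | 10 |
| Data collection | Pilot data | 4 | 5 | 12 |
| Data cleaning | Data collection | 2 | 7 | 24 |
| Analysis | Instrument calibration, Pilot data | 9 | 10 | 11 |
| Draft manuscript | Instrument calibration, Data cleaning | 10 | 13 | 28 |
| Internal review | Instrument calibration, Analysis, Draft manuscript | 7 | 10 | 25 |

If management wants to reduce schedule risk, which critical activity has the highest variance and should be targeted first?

Data cleaning

te_Instrument calibration = (12 + 4·13 + 20)/6 = 84/6 = 14; σ²_Instrument calibration = ((20−12)/6)² = 1.778
te_Pilot data = (2 + 4·3 + 10)/6 = 24/6 = 4; σ²_Pilot data = ((10−2)/6)² = 1.778
te_Data collection = (4 + 4·5 + 12)/6 = 36/6 = 6; σ²_Data collection = ((12−4)/6)² = 1.778
te_Data cleaning = (2 + 4·7 + 24)/6 = 54/6 = 9; σ²_Data cleaning = ((24−2)/6)² = 13.444
te_Analysis = (9 + 4·10 + 11)/6 = 60/6 = 10; σ²_Analysis = ((11−9)/6)² = 0.111
te_Draft manuscript = (10 + 4·13 + 28)/6 = 90/6 = 15; σ²_Draft manuscript = ((28−10)/6)² = 9.000
te_Internal review = (7 + 4·10 + 25)/6 = 72/6 = 12; σ²_Internal review = ((25−7)/6)² = 9.000

Forward pass:
ES_Instrument calibration = 0; EF_Instrument calibration = 14
ES_Pilot data = 0; EF_Pilot data = 4
ES_Data collection = 4; EF_Data collection = 4+6 = 10
ES_Data cleaning = 10; EF_Data cleaning = 10+9 = 19
ES_Analysis = max(EF_Instrument calibration=14, EF_Pilot data=4) = 14; EF_Analysis = 14+10 = 24
ES_Draft manuscript = max(EF_Instrument calibration=14, EF_Data cleaning=19) = 19; EF_Draft manuscript = 19+15 = 34
ES_Internal review = max(EF_Instrument calibration=14, EF_Analysis=24, EF_Draft manuscript=34) = 34; EF_Internal review = 34+12 = 46
Expected project duration μ = 46 days. Critical path: Pilot data → Data collection → Data cleaning → Draft manuscript → Internal review.

Variances on critical path: σ²_Pilot data=1.778, σ²_Data collection=1.778, σ²_Data cleaning=13.444, σ²_Draft manuscript=9.000, σ²_Internal review=9.000.
Largest is σ²_Data cleaning = 13.444.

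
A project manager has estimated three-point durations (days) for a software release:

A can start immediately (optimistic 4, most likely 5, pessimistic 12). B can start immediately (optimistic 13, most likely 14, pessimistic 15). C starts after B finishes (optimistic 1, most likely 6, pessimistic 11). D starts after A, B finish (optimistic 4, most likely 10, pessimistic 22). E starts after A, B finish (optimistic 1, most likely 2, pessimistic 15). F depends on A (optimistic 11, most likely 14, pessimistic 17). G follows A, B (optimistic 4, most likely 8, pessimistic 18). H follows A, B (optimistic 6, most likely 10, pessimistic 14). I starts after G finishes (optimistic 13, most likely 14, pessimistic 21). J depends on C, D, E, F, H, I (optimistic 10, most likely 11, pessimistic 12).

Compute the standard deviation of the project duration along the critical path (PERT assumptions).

2.73 days

te_A = (4 + 4·5 + 12)/6 = 36/6 = 6; σ²_A = ((12−4)/6)² = 1.778
te_B = (13 + 4·14 + 15)/6 = 84/6 = 14; σ²_B = ((15−13)/6)² = 0.111
te_C = (1 + 4·6 + 11)/6 = 36/6 = 6; σ²_C = ((11−1)/6)² = 2.778
te_D = (4 + 4·10 + 22)/6 = 66/6 = 11; σ²_D = ((22−4)/6)² = 9.000
te_E = (1 + 4·2 + 15)/6 = 24/6 = 4; σ²_E = ((15−1)/6)² = 5.444
te_F = (11 + 4·14 + 17)/6 = 84/6 = 14; σ²_F = ((17−11)/6)² = 1.000
te_G = (4 + 4·8 + 18)/6 = 54/6 = 9; σ²_G = ((18−4)/6)² = 5.444
te_H = (6 + 4·10 + 14)/6 = 60/6 = 10; σ²_H = ((14−6)/6)² = 1.778
te_I = (13 + 4·14 + 21)/6 = 90/6 = 15; σ²_I = ((21−13)/6)² = 1.778
te_J = (10 + 4·11 + 12)/6 = 66/6 = 11; σ²_J = ((12−10)/6)² = 0.111

Forward pass:
ES_A = 0; EF_A = 6
ES_B = 0; EF_B = 14
ES_C = 14; EF_C = 14+6 = 20
ES_D = max(EF_A=6, EF_B=14) = 14; EF_D = 14+11 = 25
ES_E = max(EF_A=6, EF_B=14) = 14; EF_E = 14+4 = 18
ES_F = 6; EF_F = 6+14 = 20
ES_G = max(EF_A=6, EF_B=14) = 14; EF_G = 14+9 = 23
ES_H = max(EF_A=6, EF_B=14) = 14; EF_H = 14+10 = 24
ES_I = 23; EF_I = 23+15 = 38
ES_J = max(EF_C=20, EF_D=25, EF_E=18, EF_F=20, EF_H=24, EF_I=38) = 38; EF_J = 38+11 = 49
Expected project duration μ = 49 days. Critical path: B → G → I → J.

Variance along critical path = 0.111 + 5.444 + 1.778 + 0.111 = 7.444
σ = √7.444 = 2.728 days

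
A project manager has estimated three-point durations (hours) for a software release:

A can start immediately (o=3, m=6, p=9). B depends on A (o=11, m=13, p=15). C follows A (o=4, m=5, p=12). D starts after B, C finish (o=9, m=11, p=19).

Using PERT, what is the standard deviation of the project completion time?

2.05 hours

te_A = (3 + 4·6 + 9)/6 = 36/6 = 6; σ²_A = ((9−3)/6)² = 1.000
te_B = (11 + 4·13 + 15)/6 = 78/6 = 13; σ²_B = ((15−11)/6)² = 0.444
te_C = (4 + 4·5 + 12)/6 = 36/6 = 6; σ²_C = ((12−4)/6)² = 1.778
te_D = (9 + 4·11 + 19)/6 = 72/6 = 12; σ²_D = ((19−9)/6)² = 2.778

Forward pass:
ES_A = 0; EF_A = 6
ES_B = 6; EF_B = 6+13 = 19
ES_C = 6; EF_C = 6+6 = 12
ES_D = max(EF_B=19, EF_C=12) = 19; EF_D = 19+12 = 31
Expected project duration μ = 31 hours. Critical path: A → B → D.

Variance along critical path = 1.000 + 0.444 + 2.778 = 4.222
σ = √4.222 = 2.055 hours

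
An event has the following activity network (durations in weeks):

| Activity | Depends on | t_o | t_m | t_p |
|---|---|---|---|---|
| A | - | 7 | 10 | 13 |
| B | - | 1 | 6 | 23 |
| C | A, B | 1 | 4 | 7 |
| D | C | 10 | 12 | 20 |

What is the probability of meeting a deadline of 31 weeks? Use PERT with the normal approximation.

0.966

te_A = (7 + 4·10 + 13)/6 = 60/6 = 10; σ²_A = ((13−7)/6)² = 1.000
te_B = (1 + 4·6 + 23)/6 = 48/6 = 8; σ²_B = ((23−1)/6)² = 13.444
te_C = (1 + 4·4 + 7)/6 = 24/6 = 4; σ²_C = ((7−1)/6)² = 1.000
te_D = (10 + 4·12 + 20)/6 = 78/6 = 13; σ²_D = ((20−10)/6)² = 2.778

Forward pass:
ES_A = 0; EF_A = 10
ES_B = 0; EF_B = 8
ES_C = max(EF_A=10, EF_B=8) = 10; EF_C = 10+4 = 14
ES_D = 14; EF_D = 14+13 = 27
Expected project duration μ = 27 weeks. Critical path: A → C → D.

Variance along critical path = 1.000 + 1.000 + 2.778 = 4.778; σ = √4.778 = 2.186 weeks.
Z = (31 − 27) / 2.186 = 1.830
P(T ≤ 31) = Φ(1.830) ≈ 0.966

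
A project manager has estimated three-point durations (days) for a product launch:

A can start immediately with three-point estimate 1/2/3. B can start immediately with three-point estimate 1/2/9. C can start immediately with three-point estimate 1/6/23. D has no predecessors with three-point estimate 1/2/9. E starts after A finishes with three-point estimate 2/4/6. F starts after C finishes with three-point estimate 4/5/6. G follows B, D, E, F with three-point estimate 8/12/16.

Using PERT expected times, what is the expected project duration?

25 days

te_A = (1 + 4·2 + 3)/6 = 12/6 = 2
te_B = (1 + 4·2 + 9)/6 = 18/6 = 3
te_C = (1 + 4·6 + 23)/6 = 48/6 = 8
te_D = (1 + 4·2 + 9)/6 = 18/6 = 3
te_E = (2 + 4·4 + 6)/6 = 24/6 = 4
te_F = (4 + 4·5 + 6)/6 = 30/6 = 5
te_G = (8 + 4·12 + 16)/6 = 72/6 = 12

Forward pass:
ES_A = 0; EF_A = 2
ES_B = 0; EF_B = 3
ES_C = 0; EF_C = 8
ES_D = 0; EF_D = 3
ES_E = 2; EF_E = 2+4 = 6
ES_F = 8; EF_F = 8+5 = 13
ES_G = max(EF_B=3, EF_D=3, EF_E=6, EF_F=13) = 13; EF_G = 13+12 = 25
Expected project duration μ = 25 days. Critical path: C → F → G.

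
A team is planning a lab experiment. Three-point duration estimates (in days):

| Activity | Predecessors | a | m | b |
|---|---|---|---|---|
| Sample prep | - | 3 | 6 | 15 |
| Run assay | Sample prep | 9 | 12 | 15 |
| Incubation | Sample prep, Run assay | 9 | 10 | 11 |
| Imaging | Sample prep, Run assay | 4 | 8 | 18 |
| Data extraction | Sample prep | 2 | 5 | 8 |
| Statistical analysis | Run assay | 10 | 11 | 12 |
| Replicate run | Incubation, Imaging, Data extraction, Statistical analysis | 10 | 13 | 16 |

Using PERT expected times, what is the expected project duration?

te_Sample prep = (3 + 4·6 + 15)/6 = 42/6 = 7
te_Run assay = (9 + 4·12 + 15)/6 = 72/6 = 12
te_Incubation = (9 + 4·10 + 11)/6 = 60/6 = 10
te_Imaging = (4 + 4·8 + 18)/6 = 54/6 = 9
te_Data extraction = (2 + 4·5 + 8)/6 = 30/6 = 5
te_Statistical analysis = (10 + 4·11 + 12)/6 = 66/6 = 11
te_Replicate run = (10 + 4·13 + 16)/6 = 78/6 = 13

Forward pass:
ES_Sample prep = 0; EF_Sample prep = 7
ES_Run assay = 7; EF_Run assay = 7+12 = 19
ES_Incubation = max(EF_Sample prep=7, EF_Run assay=19) = 19; EF_Incubation = 19+10 = 29
ES_Imaging = max(EF_Sample prep=7, EF_Run assay=19) = 19; EF_Imaging = 19+9 = 28
ES_Data extraction = 7; EF_Data extraction = 7+5 = 12
ES_Statistical analysis = 19; EF_Statistical analysis = 19+11 = 30
ES_Replicate run = max(EF_Incubation=29, EF_Imaging=28, EF_Data extraction=12, EF_Statistical analysis=30) = 30; EF_Replicate run = 30+13 = 43
Expected project duration μ = 43 days. Critical path: Sample prep → Run assay → Statistical analysis → Replicate run.

43 days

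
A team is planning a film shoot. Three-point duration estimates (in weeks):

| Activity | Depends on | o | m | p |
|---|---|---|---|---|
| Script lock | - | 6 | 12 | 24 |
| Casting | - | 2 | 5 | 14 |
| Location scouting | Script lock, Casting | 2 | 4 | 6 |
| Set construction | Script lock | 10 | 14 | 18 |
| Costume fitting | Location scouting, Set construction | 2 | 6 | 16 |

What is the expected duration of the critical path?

34 weeks

te_Script lock = (6 + 4·12 + 24)/6 = 78/6 = 13
te_Casting = (2 + 4·5 + 14)/6 = 36/6 = 6
te_Location scouting = (2 + 4·4 + 6)/6 = 24/6 = 4
te_Set construction = (10 + 4·14 + 18)/6 = 84/6 = 14
te_Costume fitting = (2 + 4·6 + 16)/6 = 42/6 = 7

Forward pass:
ES_Script lock = 0; EF_Script lock = 13
ES_Casting = 0; EF_Casting = 6
ES_Location scouting = max(EF_Script lock=13, EF_Casting=6) = 13; EF_Location scouting = 13+4 = 17
ES_Set construction = 13; EF_Set construction = 13+14 = 27
ES_Costume fitting = max(EF_Location scouting=17, EF_Set construction=27) = 27; EF_Costume fitting = 27+7 = 34
Expected project duration μ = 34 weeks. Critical path: Script lock → Set construction → Costume fitting.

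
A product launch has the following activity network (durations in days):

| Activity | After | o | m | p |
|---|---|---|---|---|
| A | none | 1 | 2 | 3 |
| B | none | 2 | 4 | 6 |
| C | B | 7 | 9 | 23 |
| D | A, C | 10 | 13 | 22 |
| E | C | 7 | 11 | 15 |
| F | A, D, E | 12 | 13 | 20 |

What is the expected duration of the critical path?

43 days

te_A = (1 + 4·2 + 3)/6 = 12/6 = 2
te_B = (2 + 4·4 + 6)/6 = 24/6 = 4
te_C = (7 + 4·9 + 23)/6 = 66/6 = 11
te_D = (10 + 4·13 + 22)/6 = 84/6 = 14
te_E = (7 + 4·11 + 15)/6 = 66/6 = 11
te_F = (12 + 4·13 + 20)/6 = 84/6 = 14

Forward pass:
ES_A = 0; EF_A = 2
ES_B = 0; EF_B = 4
ES_C = 4; EF_C = 4+11 = 15
ES_D = max(EF_A=2, EF_C=15) = 15; EF_D = 15+14 = 29
ES_E = 15; EF_E = 15+11 = 26
ES_F = max(EF_A=2, EF_D=29, EF_E=26) = 29; EF_F = 29+14 = 43
Expected project duration μ = 43 days. Critical path: B → C → D → F.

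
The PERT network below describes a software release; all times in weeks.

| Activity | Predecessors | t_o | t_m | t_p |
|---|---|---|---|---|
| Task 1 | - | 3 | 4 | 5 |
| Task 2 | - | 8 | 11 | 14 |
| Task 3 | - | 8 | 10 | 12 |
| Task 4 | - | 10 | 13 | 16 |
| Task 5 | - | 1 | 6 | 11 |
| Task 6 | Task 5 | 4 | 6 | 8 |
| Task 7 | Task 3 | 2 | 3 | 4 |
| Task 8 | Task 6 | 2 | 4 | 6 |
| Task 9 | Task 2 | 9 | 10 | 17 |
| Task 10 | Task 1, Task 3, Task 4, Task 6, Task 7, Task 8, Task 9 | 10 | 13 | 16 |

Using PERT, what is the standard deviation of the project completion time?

te_Task 1 = (3 + 4·4 + 5)/6 = 24/6 = 4; σ²_Task 1 = ((5−3)/6)² = 0.111
te_Task 2 = (8 + 4·11 + 14)/6 = 66/6 = 11; σ²_Task 2 = ((14−8)/6)² = 1.000
te_Task 3 = (8 + 4·10 + 12)/6 = 60/6 = 10; σ²_Task 3 = ((12−8)/6)² = 0.444
te_Task 4 = (10 + 4·13 + 16)/6 = 78/6 = 13; σ²_Task 4 = ((16−10)/6)² = 1.000
te_Task 5 = (1 + 4·6 + 11)/6 = 36/6 = 6; σ²_Task 5 = ((11−1)/6)² = 2.778
te_Task 6 = (4 + 4·6 + 8)/6 = 36/6 = 6; σ²_Task 6 = ((8−4)/6)² = 0.444
te_Task 7 = (2 + 4·3 + 4)/6 = 18/6 = 3; σ²_Task 7 = ((4−2)/6)² = 0.111
te_Task 8 = (2 + 4·4 + 6)/6 = 24/6 = 4; σ²_Task 8 = ((6−2)/6)² = 0.444
te_Task 9 = (9 + 4·10 + 17)/6 = 66/6 = 11; σ²_Task 9 = ((17−9)/6)² = 1.778
te_Task 10 = (10 + 4·13 + 16)/6 = 78/6 = 13; σ²_Task 10 = ((16−10)/6)² = 1.000

Forward pass:
ES_Task 1 = 0; EF_Task 1 = 4
ES_Task 2 = 0; EF_Task 2 = 11
ES_Task 3 = 0; EF_Task 3 = 10
ES_Task 4 = 0; EF_Task 4 = 13
ES_Task 5 = 0; EF_Task 5 = 6
ES_Task 6 = 6; EF_Task 6 = 6+6 = 12
ES_Task 7 = 10; EF_Task 7 = 10+3 = 13
ES_Task 8 = 12; EF_Task 8 = 12+4 = 16
ES_Task 9 = 11; EF_Task 9 = 11+11 = 22
ES_Task 10 = max(EF_Task 1=4, EF_Task 3=10, EF_Task 4=13, EF_Task 6=12, EF_Task 7=13, EF_Task 8=16, EF_Task 9=22) = 22; EF_Task 10 = 22+13 = 35
Expected project duration μ = 35 weeks. Critical path: Task 2 → Task 9 → Task 10.

Variance along critical path = 1.000 + 1.778 + 1.000 = 3.778
σ = √3.778 = 1.944 weeks

1.94 weeks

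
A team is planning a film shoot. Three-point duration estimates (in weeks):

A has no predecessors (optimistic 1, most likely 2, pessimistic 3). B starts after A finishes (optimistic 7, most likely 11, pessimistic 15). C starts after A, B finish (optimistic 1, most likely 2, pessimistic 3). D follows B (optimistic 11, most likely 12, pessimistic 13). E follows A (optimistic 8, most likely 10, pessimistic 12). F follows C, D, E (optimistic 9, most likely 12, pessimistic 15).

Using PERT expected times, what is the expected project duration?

37 weeks

te_A = (1 + 4·2 + 3)/6 = 12/6 = 2
te_B = (7 + 4·11 + 15)/6 = 66/6 = 11
te_C = (1 + 4·2 + 3)/6 = 12/6 = 2
te_D = (11 + 4·12 + 13)/6 = 72/6 = 12
te_E = (8 + 4·10 + 12)/6 = 60/6 = 10
te_F = (9 + 4·12 + 15)/6 = 72/6 = 12

Forward pass:
ES_A = 0; EF_A = 2
ES_B = 2; EF_B = 2+11 = 13
ES_C = max(EF_A=2, EF_B=13) = 13; EF_C = 13+2 = 15
ES_D = 13; EF_D = 13+12 = 25
ES_E = 2; EF_E = 2+10 = 12
ES_F = max(EF_C=15, EF_D=25, EF_E=12) = 25; EF_F = 25+12 = 37
Expected project duration μ = 37 weeks. Critical path: A → B → D → F.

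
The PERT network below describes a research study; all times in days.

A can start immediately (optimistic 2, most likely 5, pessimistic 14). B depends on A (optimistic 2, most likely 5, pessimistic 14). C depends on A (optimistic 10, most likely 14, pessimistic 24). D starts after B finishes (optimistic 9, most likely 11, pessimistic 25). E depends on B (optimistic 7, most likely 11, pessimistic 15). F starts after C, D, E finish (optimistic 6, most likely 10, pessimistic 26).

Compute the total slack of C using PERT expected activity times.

4 days

te_A = (2 + 4·5 + 14)/6 = 36/6 = 6
te_B = (2 + 4·5 + 14)/6 = 36/6 = 6
te_C = (10 + 4·14 + 24)/6 = 90/6 = 15
te_D = (9 + 4·11 + 25)/6 = 78/6 = 13
te_E = (7 + 4·11 + 15)/6 = 66/6 = 11
te_F = (6 + 4·10 + 26)/6 = 72/6 = 12

Forward pass:
ES_A = 0; EF_A = 6
ES_B = 6; EF_B = 6+6 = 12
ES_C = 6; EF_C = 6+15 = 21
ES_D = 12; EF_D = 12+13 = 25
ES_E = 12; EF_E = 12+11 = 23
ES_F = max(EF_C=21, EF_D=25, EF_E=23) = 25; EF_F = 25+12 = 37
Expected project duration μ = 37 days. Critical path: A → B → D → F.

Backward pass:
LF_F = 37; LS_F = 37−12 = 25
LF_E = LS_F = 25; LS_E = 25−11 = 14
LF_D = LS_F = 25; LS_D = 25−13 = 12
LF_C = LS_F = 25; LS_C = 25−15 = 10
LF_B = min(LS_D=12, LS_E=14) = 12; LS_B = 12−6 = 6
LF_A = min(LS_B=6, LS_C=10) = 6; LS_A = 6−6 = 0
Slack_C = LS_C − ES_C = 10 − 6 = 4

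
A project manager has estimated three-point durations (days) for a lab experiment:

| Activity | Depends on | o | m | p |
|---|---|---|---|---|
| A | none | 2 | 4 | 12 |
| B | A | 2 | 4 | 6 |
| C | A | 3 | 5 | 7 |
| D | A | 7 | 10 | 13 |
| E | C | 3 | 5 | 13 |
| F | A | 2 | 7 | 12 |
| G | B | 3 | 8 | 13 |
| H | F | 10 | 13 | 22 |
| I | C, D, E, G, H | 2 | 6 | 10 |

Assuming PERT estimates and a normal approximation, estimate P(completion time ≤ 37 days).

0.931

te_A = (2 + 4·4 + 12)/6 = 30/6 = 5; σ²_A = ((12−2)/6)² = 2.778
te_B = (2 + 4·4 + 6)/6 = 24/6 = 4; σ²_B = ((6−2)/6)² = 0.444
te_C = (3 + 4·5 + 7)/6 = 30/6 = 5; σ²_C = ((7−3)/6)² = 0.444
te_D = (7 + 4·10 + 13)/6 = 60/6 = 10; σ²_D = ((13−7)/6)² = 1.000
te_E = (3 + 4·5 + 13)/6 = 36/6 = 6; σ²_E = ((13−3)/6)² = 2.778
te_F = (2 + 4·7 + 12)/6 = 42/6 = 7; σ²_F = ((12−2)/6)² = 2.778
te_G = (3 + 4·8 + 13)/6 = 48/6 = 8; σ²_G = ((13−3)/6)² = 2.778
te_H = (10 + 4·13 + 22)/6 = 84/6 = 14; σ²_H = ((22−10)/6)² = 4.000
te_I = (2 + 4·6 + 10)/6 = 36/6 = 6; σ²_I = ((10−2)/6)² = 1.778

Forward pass:
ES_A = 0; EF_A = 5
ES_B = 5; EF_B = 5+4 = 9
ES_C = 5; EF_C = 5+5 = 10
ES_D = 5; EF_D = 5+10 = 15
ES_E = 10; EF_E = 10+6 = 16
ES_F = 5; EF_F = 5+7 = 12
ES_G = 9; EF_G = 9+8 = 17
ES_H = 12; EF_H = 12+14 = 26
ES_I = max(EF_C=10, EF_D=15, EF_E=16, EF_G=17, EF_H=26) = 26; EF_I = 26+6 = 32
Expected project duration μ = 32 days. Critical path: A → F → H → I.

Variance along critical path = 2.778 + 2.778 + 4.000 + 1.778 = 11.333; σ = √11.333 = 3.367 days.
Z = (37 − 32) / 3.367 = 1.485
P(T ≤ 37) = Φ(1.485) ≈ 0.931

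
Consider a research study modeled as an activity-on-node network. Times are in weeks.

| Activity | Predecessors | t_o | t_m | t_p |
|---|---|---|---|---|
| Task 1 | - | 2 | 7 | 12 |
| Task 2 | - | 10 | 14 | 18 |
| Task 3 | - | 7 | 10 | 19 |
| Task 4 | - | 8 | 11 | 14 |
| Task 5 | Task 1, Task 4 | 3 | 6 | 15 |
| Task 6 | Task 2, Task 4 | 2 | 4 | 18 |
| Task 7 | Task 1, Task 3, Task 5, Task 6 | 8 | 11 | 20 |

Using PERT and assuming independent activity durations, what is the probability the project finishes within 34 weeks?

0.711

te_Task 1 = (2 + 4·7 + 12)/6 = 42/6 = 7; σ²_Task 1 = ((12−2)/6)² = 2.778
te_Task 2 = (10 + 4·14 + 18)/6 = 84/6 = 14; σ²_Task 2 = ((18−10)/6)² = 1.778
te_Task 3 = (7 + 4·10 + 19)/6 = 66/6 = 11; σ²_Task 3 = ((19−7)/6)² = 4.000
te_Task 4 = (8 + 4·11 + 14)/6 = 66/6 = 11; σ²_Task 4 = ((14−8)/6)² = 1.000
te_Task 5 = (3 + 4·6 + 15)/6 = 42/6 = 7; σ²_Task 5 = ((15−3)/6)² = 4.000
te_Task 6 = (2 + 4·4 + 18)/6 = 36/6 = 6; σ²_Task 6 = ((18−2)/6)² = 7.111
te_Task 7 = (8 + 4·11 + 20)/6 = 72/6 = 12; σ²_Task 7 = ((20−8)/6)² = 4.000

Forward pass:
ES_Task 1 = 0; EF_Task 1 = 7
ES_Task 2 = 0; EF_Task 2 = 14
ES_Task 3 = 0; EF_Task 3 = 11
ES_Task 4 = 0; EF_Task 4 = 11
ES_Task 5 = max(EF_Task 1=7, EF_Task 4=11) = 11; EF_Task 5 = 11+7 = 18
ES_Task 6 = max(EF_Task 2=14, EF_Task 4=11) = 14; EF_Task 6 = 14+6 = 20
ES_Task 7 = max(EF_Task 1=7, EF_Task 3=11, EF_Task 5=18, EF_Task 6=20) = 20; EF_Task 7 = 20+12 = 32
Expected project duration μ = 32 weeks. Critical path: Task 2 → Task 6 → Task 7.

Variance along critical path = 1.778 + 7.111 + 4.000 = 12.889; σ = √12.889 = 3.590 weeks.
Z = (34 − 32) / 3.590 = 0.557
P(T ≤ 34) = Φ(0.557) ≈ 0.711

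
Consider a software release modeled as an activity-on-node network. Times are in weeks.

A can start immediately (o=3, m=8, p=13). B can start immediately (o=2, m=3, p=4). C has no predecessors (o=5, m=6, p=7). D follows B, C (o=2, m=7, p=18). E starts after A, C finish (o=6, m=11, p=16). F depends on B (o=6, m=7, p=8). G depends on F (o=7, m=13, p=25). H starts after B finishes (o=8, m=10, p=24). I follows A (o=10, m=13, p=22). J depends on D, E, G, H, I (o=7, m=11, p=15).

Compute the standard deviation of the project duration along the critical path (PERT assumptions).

3.32 weeks

te_A = (3 + 4·8 + 13)/6 = 48/6 = 8; σ²_A = ((13−3)/6)² = 2.778
te_B = (2 + 4·3 + 4)/6 = 18/6 = 3; σ²_B = ((4−2)/6)² = 0.111
te_C = (5 + 4·6 + 7)/6 = 36/6 = 6; σ²_C = ((7−5)/6)² = 0.111
te_D = (2 + 4·7 + 18)/6 = 48/6 = 8; σ²_D = ((18−2)/6)² = 7.111
te_E = (6 + 4·11 + 16)/6 = 66/6 = 11; σ²_E = ((16−6)/6)² = 2.778
te_F = (6 + 4·7 + 8)/6 = 42/6 = 7; σ²_F = ((8−6)/6)² = 0.111
te_G = (7 + 4·13 + 25)/6 = 84/6 = 14; σ²_G = ((25−7)/6)² = 9.000
te_H = (8 + 4·10 + 24)/6 = 72/6 = 12; σ²_H = ((24−8)/6)² = 7.111
te_I = (10 + 4·13 + 22)/6 = 84/6 = 14; σ²_I = ((22−10)/6)² = 4.000
te_J = (7 + 4·11 + 15)/6 = 66/6 = 11; σ²_J = ((15−7)/6)² = 1.778

Forward pass:
ES_A = 0; EF_A = 8
ES_B = 0; EF_B = 3
ES_C = 0; EF_C = 6
ES_D = max(EF_B=3, EF_C=6) = 6; EF_D = 6+8 = 14
ES_E = max(EF_A=8, EF_C=6) = 8; EF_E = 8+11 = 19
ES_F = 3; EF_F = 3+7 = 10
ES_G = 10; EF_G = 10+14 = 24
ES_H = 3; EF_H = 3+12 = 15
ES_I = 8; EF_I = 8+14 = 22
ES_J = max(EF_D=14, EF_E=19, EF_G=24, EF_H=15, EF_I=22) = 24; EF_J = 24+11 = 35
Expected project duration μ = 35 weeks. Critical path: B → F → G → J.

Variance along critical path = 0.111 + 0.111 + 9.000 + 1.778 = 11.000
σ = √11.000 = 3.317 weeks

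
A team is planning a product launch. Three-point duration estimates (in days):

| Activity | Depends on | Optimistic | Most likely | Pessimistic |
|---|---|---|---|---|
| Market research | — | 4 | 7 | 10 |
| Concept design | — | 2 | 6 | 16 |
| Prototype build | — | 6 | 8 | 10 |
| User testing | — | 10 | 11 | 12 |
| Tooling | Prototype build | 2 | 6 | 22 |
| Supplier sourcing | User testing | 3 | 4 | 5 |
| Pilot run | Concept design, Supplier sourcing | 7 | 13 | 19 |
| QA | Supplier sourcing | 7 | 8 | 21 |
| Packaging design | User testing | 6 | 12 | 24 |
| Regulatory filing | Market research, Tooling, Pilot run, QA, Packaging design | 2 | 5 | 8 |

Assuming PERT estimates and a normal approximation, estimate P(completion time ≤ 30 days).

0.095

te_Market research = (4 + 4·7 + 10)/6 = 42/6 = 7; σ²_Market research = ((10−4)/6)² = 1.000
te_Concept design = (2 + 4·6 + 16)/6 = 42/6 = 7; σ²_Concept design = ((16−2)/6)² = 5.444
te_Prototype build = (6 + 4·8 + 10)/6 = 48/6 = 8; σ²_Prototype build = ((10−6)/6)² = 0.444
te_User testing = (10 + 4·11 + 12)/6 = 66/6 = 11; σ²_User testing = ((12−10)/6)² = 0.111
te_Tooling = (2 + 4·6 + 22)/6 = 48/6 = 8; σ²_Tooling = ((22−2)/6)² = 11.111
te_Supplier sourcing = (3 + 4·4 + 5)/6 = 24/6 = 4; σ²_Supplier sourcing = ((5−3)/6)² = 0.111
te_Pilot run = (7 + 4·13 + 19)/6 = 78/6 = 13; σ²_Pilot run = ((19−7)/6)² = 4.000
te_QA = (7 + 4·8 + 21)/6 = 60/6 = 10; σ²_QA = ((21−7)/6)² = 5.444
te_Packaging design = (6 + 4·12 + 24)/6 = 78/6 = 13; σ²_Packaging design = ((24−6)/6)² = 9.000
te_Regulatory filing = (2 + 4·5 + 8)/6 = 30/6 = 5; σ²_Regulatory filing = ((8−2)/6)² = 1.000

Forward pass:
ES_Market research = 0; EF_Market research = 7
ES_Concept design = 0; EF_Concept design = 7
ES_Prototype build = 0; EF_Prototype build = 8
ES_User testing = 0; EF_User testing = 11
ES_Tooling = 8; EF_Tooling = 8+8 = 16
ES_Supplier sourcing = 11; EF_Supplier sourcing = 11+4 = 15
ES_Pilot run = max(EF_Concept design=7, EF_Supplier sourcing=15) = 15; EF_Pilot run = 15+13 = 28
ES_QA = 15; EF_QA = 15+10 = 25
ES_Packaging design = 11; EF_Packaging design = 11+13 = 24
ES_Regulatory filing = max(EF_Market research=7, EF_Tooling=16, EF_Pilot run=28, EF_QA=25, EF_Packaging design=24) = 28; EF_Regulatory filing = 28+5 = 33
Expected project duration μ = 33 days. Critical path: User testing → Supplier sourcing → Pilot run → Regulatory filing.

Variance along critical path = 0.111 + 0.111 + 4.000 + 1.000 = 5.222; σ = √5.222 = 2.285 days.
Z = (30 − 33) / 2.285 = -1.313
P(T ≤ 30) = Φ(-1.313) ≈ 0.095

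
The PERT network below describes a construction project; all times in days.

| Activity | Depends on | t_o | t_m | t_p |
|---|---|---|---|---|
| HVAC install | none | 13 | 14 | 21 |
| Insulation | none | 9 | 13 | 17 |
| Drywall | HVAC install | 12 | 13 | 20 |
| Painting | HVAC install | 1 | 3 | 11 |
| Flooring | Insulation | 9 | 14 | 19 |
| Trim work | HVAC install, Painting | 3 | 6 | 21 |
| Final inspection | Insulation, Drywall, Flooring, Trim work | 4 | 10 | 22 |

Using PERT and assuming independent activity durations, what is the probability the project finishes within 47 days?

0.976

te_HVAC install = (13 + 4·14 + 21)/6 = 90/6 = 15; σ²_HVAC install = ((21−13)/6)² = 1.778
te_Insulation = (9 + 4·13 + 17)/6 = 78/6 = 13; σ²_Insulation = ((17−9)/6)² = 1.778
te_Drywall = (12 + 4·13 + 20)/6 = 84/6 = 14; σ²_Drywall = ((20−12)/6)² = 1.778
te_Painting = (1 + 4·3 + 11)/6 = 24/6 = 4; σ²_Painting = ((11−1)/6)² = 2.778
te_Flooring = (9 + 4·14 + 19)/6 = 84/6 = 14; σ²_Flooring = ((19−9)/6)² = 2.778
te_Trim work = (3 + 4·6 + 21)/6 = 48/6 = 8; σ²_Trim work = ((21−3)/6)² = 9.000
te_Final inspection = (4 + 4·10 + 22)/6 = 66/6 = 11; σ²_Final inspection = ((22−4)/6)² = 9.000

Forward pass:
ES_HVAC install = 0; EF_HVAC install = 15
ES_Insulation = 0; EF_Insulation = 13
ES_Drywall = 15; EF_Drywall = 15+14 = 29
ES_Painting = 15; EF_Painting = 15+4 = 19
ES_Flooring = 13; EF_Flooring = 13+14 = 27
ES_Trim work = max(EF_HVAC install=15, EF_Painting=19) = 19; EF_Trim work = 19+8 = 27
ES_Final inspection = max(EF_Insulation=13, EF_Drywall=29, EF_Flooring=27, EF_Trim work=27) = 29; EF_Final inspection = 29+11 = 40
Expected project duration μ = 40 days. Critical path: HVAC install → Drywall → Final inspection.

Variance along critical path = 1.778 + 1.778 + 9.000 = 12.556; σ = √12.556 = 3.543 days.
Z = (47 − 40) / 3.543 = 1.976
P(T ≤ 47) = Φ(1.976) ≈ 0.976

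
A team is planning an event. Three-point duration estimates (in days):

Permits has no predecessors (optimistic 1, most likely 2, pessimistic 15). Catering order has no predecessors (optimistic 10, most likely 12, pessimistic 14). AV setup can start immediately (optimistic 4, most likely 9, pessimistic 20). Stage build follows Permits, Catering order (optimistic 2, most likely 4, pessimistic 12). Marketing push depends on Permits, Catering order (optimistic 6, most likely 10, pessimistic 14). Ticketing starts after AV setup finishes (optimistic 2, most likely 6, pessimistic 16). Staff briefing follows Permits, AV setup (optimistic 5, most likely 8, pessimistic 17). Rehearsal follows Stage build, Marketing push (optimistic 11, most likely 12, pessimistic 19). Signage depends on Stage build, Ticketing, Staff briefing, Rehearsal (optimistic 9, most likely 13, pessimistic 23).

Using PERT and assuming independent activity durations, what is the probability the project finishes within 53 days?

0.903

te_Permits = (1 + 4·2 + 15)/6 = 24/6 = 4; σ²_Permits = ((15−1)/6)² = 5.444
te_Catering order = (10 + 4·12 + 14)/6 = 72/6 = 12; σ²_Catering order = ((14−10)/6)² = 0.444
te_AV setup = (4 + 4·9 + 20)/6 = 60/6 = 10; σ²_AV setup = ((20−4)/6)² = 7.111
te_Stage build = (2 + 4·4 + 12)/6 = 30/6 = 5; σ²_Stage build = ((12−2)/6)² = 2.778
te_Marketing push = (6 + 4·10 + 14)/6 = 60/6 = 10; σ²_Marketing push = ((14−6)/6)² = 1.778
te_Ticketing = (2 + 4·6 + 16)/6 = 42/6 = 7; σ²_Ticketing = ((16−2)/6)² = 5.444
te_Staff briefing = (5 + 4·8 + 17)/6 = 54/6 = 9; σ²_Staff briefing = ((17−5)/6)² = 4.000
te_Rehearsal = (11 + 4·12 + 19)/6 = 78/6 = 13; σ²_Rehearsal = ((19−11)/6)² = 1.778
te_Signage = (9 + 4·13 + 23)/6 = 84/6 = 14; σ²_Signage = ((23−9)/6)² = 5.444

Forward pass:
ES_Permits = 0; EF_Permits = 4
ES_Catering order = 0; EF_Catering order = 12
ES_AV setup = 0; EF_AV setup = 10
ES_Stage build = max(EF_Permits=4, EF_Catering order=12) = 12; EF_Stage build = 12+5 = 17
ES_Marketing push = max(EF_Permits=4, EF_Catering order=12) = 12; EF_Marketing push = 12+10 = 22
ES_Ticketing = 10; EF_Ticketing = 10+7 = 17
ES_Staff briefing = max(EF_Permits=4, EF_AV setup=10) = 10; EF_Staff briefing = 10+9 = 19
ES_Rehearsal = max(EF_Stage build=17, EF_Marketing push=22) = 22; EF_Rehearsal = 22+13 = 35
ES_Signage = max(EF_Stage build=17, EF_Ticketing=17, EF_Staff briefing=19, EF_Rehearsal=35) = 35; EF_Signage = 35+14 = 49
Expected project duration μ = 49 days. Critical path: Catering order → Marketing push → Rehearsal → Signage.

Variance along critical path = 0.444 + 1.778 + 1.778 + 5.444 = 9.444; σ = √9.444 = 3.073 days.
Z = (53 − 49) / 3.073 = 1.302
P(T ≤ 53) = Φ(1.302) ≈ 0.903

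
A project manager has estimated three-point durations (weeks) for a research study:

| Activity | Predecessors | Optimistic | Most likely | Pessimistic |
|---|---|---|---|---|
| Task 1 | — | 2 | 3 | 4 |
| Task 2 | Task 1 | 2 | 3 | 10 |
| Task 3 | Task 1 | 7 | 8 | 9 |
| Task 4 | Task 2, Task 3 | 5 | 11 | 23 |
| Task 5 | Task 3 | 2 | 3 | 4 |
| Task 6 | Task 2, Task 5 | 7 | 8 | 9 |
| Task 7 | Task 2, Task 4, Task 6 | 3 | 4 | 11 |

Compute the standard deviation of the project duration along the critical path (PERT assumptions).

3.32 weeks

te_Task 1 = (2 + 4·3 + 4)/6 = 18/6 = 3; σ²_Task 1 = ((4−2)/6)² = 0.111
te_Task 2 = (2 + 4·3 + 10)/6 = 24/6 = 4; σ²_Task 2 = ((10−2)/6)² = 1.778
te_Task 3 = (7 + 4·8 + 9)/6 = 48/6 = 8; σ²_Task 3 = ((9−7)/6)² = 0.111
te_Task 4 = (5 + 4·11 + 23)/6 = 72/6 = 12; σ²_Task 4 = ((23−5)/6)² = 9.000
te_Task 5 = (2 + 4·3 + 4)/6 = 18/6 = 3; σ²_Task 5 = ((4−2)/6)² = 0.111
te_Task 6 = (7 + 4·8 + 9)/6 = 48/6 = 8; σ²_Task 6 = ((9−7)/6)² = 0.111
te_Task 7 = (3 + 4·4 + 11)/6 = 30/6 = 5; σ²_Task 7 = ((11−3)/6)² = 1.778

Forward pass:
ES_Task 1 = 0; EF_Task 1 = 3
ES_Task 2 = 3; EF_Task 2 = 3+4 = 7
ES_Task 3 = 3; EF_Task 3 = 3+8 = 11
ES_Task 4 = max(EF_Task 2=7, EF_Task 3=11) = 11; EF_Task 4 = 11+12 = 23
ES_Task 5 = 11; EF_Task 5 = 11+3 = 14
ES_Task 6 = max(EF_Task 2=7, EF_Task 5=14) = 14; EF_Task 6 = 14+8 = 22
ES_Task 7 = max(EF_Task 2=7, EF_Task 4=23, EF_Task 6=22) = 23; EF_Task 7 = 23+5 = 28
Expected project duration μ = 28 weeks. Critical path: Task 1 → Task 3 → Task 4 → Task 7.

Variance along critical path = 0.111 + 0.111 + 9.000 + 1.778 = 11.000
σ = √11.000 = 3.317 weeks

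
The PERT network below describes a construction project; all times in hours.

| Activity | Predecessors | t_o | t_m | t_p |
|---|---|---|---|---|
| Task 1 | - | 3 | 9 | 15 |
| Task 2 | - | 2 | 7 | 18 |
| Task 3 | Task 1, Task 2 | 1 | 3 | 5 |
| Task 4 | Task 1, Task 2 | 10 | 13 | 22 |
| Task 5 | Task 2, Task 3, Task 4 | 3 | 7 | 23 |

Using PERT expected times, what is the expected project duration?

32 hours

te_Task 1 = (3 + 4·9 + 15)/6 = 54/6 = 9
te_Task 2 = (2 + 4·7 + 18)/6 = 48/6 = 8
te_Task 3 = (1 + 4·3 + 5)/6 = 18/6 = 3
te_Task 4 = (10 + 4·13 + 22)/6 = 84/6 = 14
te_Task 5 = (3 + 4·7 + 23)/6 = 54/6 = 9

Forward pass:
ES_Task 1 = 0; EF_Task 1 = 9
ES_Task 2 = 0; EF_Task 2 = 8
ES_Task 3 = max(EF_Task 1=9, EF_Task 2=8) = 9; EF_Task 3 = 9+3 = 12
ES_Task 4 = max(EF_Task 1=9, EF_Task 2=8) = 9; EF_Task 4 = 9+14 = 23
ES_Task 5 = max(EF_Task 2=8, EF_Task 3=12, EF_Task 4=23) = 23; EF_Task 5 = 23+9 = 32
Expected project duration μ = 32 hours. Critical path: Task 1 → Task 4 → Task 5.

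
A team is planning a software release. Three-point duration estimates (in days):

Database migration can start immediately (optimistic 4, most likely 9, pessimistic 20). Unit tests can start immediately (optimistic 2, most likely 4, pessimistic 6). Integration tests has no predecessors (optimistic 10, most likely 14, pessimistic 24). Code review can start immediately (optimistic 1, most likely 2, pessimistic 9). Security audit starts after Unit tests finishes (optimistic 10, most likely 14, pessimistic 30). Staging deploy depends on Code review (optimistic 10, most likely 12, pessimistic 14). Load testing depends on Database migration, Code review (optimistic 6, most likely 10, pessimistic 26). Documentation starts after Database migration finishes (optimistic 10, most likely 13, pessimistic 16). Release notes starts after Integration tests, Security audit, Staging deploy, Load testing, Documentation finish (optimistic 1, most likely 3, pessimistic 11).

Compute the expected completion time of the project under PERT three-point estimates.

27 days

te_Database migration = (4 + 4·9 + 20)/6 = 60/6 = 10
te_Unit tests = (2 + 4·4 + 6)/6 = 24/6 = 4
te_Integration tests = (10 + 4·14 + 24)/6 = 90/6 = 15
te_Code review = (1 + 4·2 + 9)/6 = 18/6 = 3
te_Security audit = (10 + 4·14 + 30)/6 = 96/6 = 16
te_Staging deploy = (10 + 4·12 + 14)/6 = 72/6 = 12
te_Load testing = (6 + 4·10 + 26)/6 = 72/6 = 12
te_Documentation = (10 + 4·13 + 16)/6 = 78/6 = 13
te_Release notes = (1 + 4·3 + 11)/6 = 24/6 = 4

Forward pass:
ES_Database migration = 0; EF_Database migration = 10
ES_Unit tests = 0; EF_Unit tests = 4
ES_Integration tests = 0; EF_Integration tests = 15
ES_Code review = 0; EF_Code review = 3
ES_Security audit = 4; EF_Security audit = 4+16 = 20
ES_Staging deploy = 3; EF_Staging deploy = 3+12 = 15
ES_Load testing = max(EF_Database migration=10, EF_Code review=3) = 10; EF_Load testing = 10+12 = 22
ES_Documentation = 10; EF_Documentation = 10+13 = 23
ES_Release notes = max(EF_Integration tests=15, EF_Security audit=20, EF_Staging deploy=15, EF_Load testing=22, EF_Documentation=23) = 23; EF_Release notes = 23+4 = 27
Expected project duration μ = 27 days. Critical path: Database migration → Documentation → Release notes.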